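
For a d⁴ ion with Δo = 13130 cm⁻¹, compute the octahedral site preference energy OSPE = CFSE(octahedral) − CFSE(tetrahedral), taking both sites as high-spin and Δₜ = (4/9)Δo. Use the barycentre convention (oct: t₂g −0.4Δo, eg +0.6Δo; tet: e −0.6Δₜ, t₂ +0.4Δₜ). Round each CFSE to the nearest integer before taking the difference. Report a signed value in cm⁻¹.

Octahedral (high-spin): t2g^3 e_g^1, CFSE = 3(−0.4) + 1(+0.6) = -0.6Δo = -0.6 × 13130 = -7878 cm⁻¹.
Tetrahedral e^2 t2^2 gives -0.4Δₜ = -0.4 × (4/9) × 13130 = -2334 cm⁻¹.
OSPE = -7878 − (-2334) = -5544 cm⁻¹.

-5544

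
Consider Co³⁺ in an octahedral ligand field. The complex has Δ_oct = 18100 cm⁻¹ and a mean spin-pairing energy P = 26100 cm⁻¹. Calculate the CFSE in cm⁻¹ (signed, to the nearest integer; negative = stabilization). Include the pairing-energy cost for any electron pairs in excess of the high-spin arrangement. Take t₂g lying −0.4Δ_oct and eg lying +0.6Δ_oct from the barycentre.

-7240

Group 9 minus oxidation state +3 gives a d⁶ configuration for Co³⁺.
Since Δ_oct = 18100 cm⁻¹ < P = 26100 cm⁻¹, the complex adopts the high-spin configuration.
That gives t₂g⁴ eg².
Orbital CFSE = -0.4Δ_oct = -0.4 × 18100 = -7240 cm⁻¹.
High-spin has no excess pairs, so no pairing correction applies.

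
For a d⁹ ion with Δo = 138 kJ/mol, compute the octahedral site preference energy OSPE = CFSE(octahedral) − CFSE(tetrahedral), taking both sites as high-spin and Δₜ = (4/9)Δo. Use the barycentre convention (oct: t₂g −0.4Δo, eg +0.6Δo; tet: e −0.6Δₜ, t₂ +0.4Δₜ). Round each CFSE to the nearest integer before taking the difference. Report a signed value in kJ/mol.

Octahedral (high-spin): t₂g⁶ eg³, CFSE = 6(−0.4) + 3(+0.6) = -0.6Δo = -0.6 × 138 = -83 kJ/mol.
In a tetrahedral site the filling is e⁴ t₂⁵: CFSE(tet) = -0.4Δₜ = -0.4 × (4/9)(138) = -25 kJ/mol.
OSPE = -83 − (-25) = -58 kJ/mol.

-58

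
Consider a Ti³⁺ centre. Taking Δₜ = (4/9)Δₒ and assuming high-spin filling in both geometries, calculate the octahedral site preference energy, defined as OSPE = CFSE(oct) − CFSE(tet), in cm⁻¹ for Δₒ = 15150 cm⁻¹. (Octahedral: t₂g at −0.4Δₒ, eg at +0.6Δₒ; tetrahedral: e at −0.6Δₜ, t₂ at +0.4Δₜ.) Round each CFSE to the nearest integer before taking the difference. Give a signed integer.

-2020

Ti is in group 4, so Ti³⁺ is d¹ (4 − 3 = 1).
In an octahedral site d¹ (HS) is t2g^1 e_g^0, giving CFSE(oct) = -0.4Δₒ = -6060 cm⁻¹.
In a tetrahedral site the filling is e^1 t2^0: CFSE(tet) = -0.6Δₜ = -0.6 × (4/9)(15150) = -4040 cm⁻¹.
OSPE = CFSE(oct) − CFSE(tet) = -6060 − (-4040) = -2020 cm⁻¹.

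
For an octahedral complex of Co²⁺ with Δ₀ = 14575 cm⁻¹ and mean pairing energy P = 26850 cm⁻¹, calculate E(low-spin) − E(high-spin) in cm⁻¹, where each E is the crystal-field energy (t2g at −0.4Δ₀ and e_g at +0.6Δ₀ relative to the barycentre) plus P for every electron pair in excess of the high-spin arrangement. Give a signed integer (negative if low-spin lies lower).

Group 9 minus oxidation state +2 gives a d⁷ configuration for Co²⁺.
In the high-spin limit (t2g^5 e_g^2) the orbital term is -0.8Δ₀ = -11660 cm⁻¹, with no excess pairing.
For low-spin the configuration is t2g^6 e_g^1: orbital energy -1.8 × 14575 = -26235 cm⁻¹, and 1 additional pair relative to high-spin adds 26850 cm⁻¹, giving 615 cm⁻¹.
Thus E(LS) − E(HS) = 12275 cm⁻¹.

12275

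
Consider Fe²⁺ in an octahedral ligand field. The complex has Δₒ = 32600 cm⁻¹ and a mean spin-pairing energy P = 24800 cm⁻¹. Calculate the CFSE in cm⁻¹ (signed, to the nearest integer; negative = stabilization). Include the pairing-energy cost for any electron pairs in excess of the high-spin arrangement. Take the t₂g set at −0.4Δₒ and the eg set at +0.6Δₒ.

Fe sits in group 8; removing 2 electrons leaves Fe²⁺ with 8 − 2 = 6 d electrons.
Since Δₒ = 32600 cm⁻¹ > P = 24800 cm⁻¹, the complex adopts the low-spin configuration.
Configuration: t₂g⁶ eg⁰.
Orbital CFSE = -2.4Δₒ = -2.4 × 32600 = -78240 cm⁻¹.
Excess pairs vs high-spin: 3 − 1 = 2; pairing cost = +49600 cm⁻¹.
Net CFSE = -78240 + 49600 = -28640 cm⁻¹.

-28640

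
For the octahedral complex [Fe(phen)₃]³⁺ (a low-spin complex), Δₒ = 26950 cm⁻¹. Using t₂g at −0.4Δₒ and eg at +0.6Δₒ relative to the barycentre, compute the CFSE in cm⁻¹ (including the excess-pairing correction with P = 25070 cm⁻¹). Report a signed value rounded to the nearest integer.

-3760

phen is neutral, so the +3 overall charge sits on Fe: oxidation state +3.
Fe³⁺: group 8, so d-count = 8 − 3 = 5.
The d⁵ electrons fill as t₂g⁵ eg⁰.
The orbital stabilization is -2.0Δₒ = -2.0 × 26950 = -53900 cm⁻¹.
Pairing penalty: 2 pairs vs 0 in the high-spin reference → 2 extra × P = 50140 cm⁻¹.
Combining: -53900 + 50140 = -3760 cm⁻¹.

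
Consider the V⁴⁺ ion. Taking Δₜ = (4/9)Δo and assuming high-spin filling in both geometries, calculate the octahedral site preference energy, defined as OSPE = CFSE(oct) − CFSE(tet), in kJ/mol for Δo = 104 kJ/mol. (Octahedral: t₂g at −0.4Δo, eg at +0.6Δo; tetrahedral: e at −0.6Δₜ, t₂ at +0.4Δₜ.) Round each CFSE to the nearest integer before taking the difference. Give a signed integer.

-14

V sits in group 5; removing 4 electrons leaves V⁴⁺ with 5 − 4 = 1 d electrons.
Octahedral (high-spin): t₂g¹ eg⁰, CFSE = 1(−0.4) + 0(+0.6) = -0.4Δo = -0.4 × 104 = -42 kJ/mol.
Tetrahedral: e¹ t₂⁰, CFSE = 1(−0.6) + 0(+0.4) = -0.6Δₜ = -0.6 × (4/9) × 104 = -28 kJ/mol.
Subtracting, OSPE = -42 − (-28) = -14 kJ/mol.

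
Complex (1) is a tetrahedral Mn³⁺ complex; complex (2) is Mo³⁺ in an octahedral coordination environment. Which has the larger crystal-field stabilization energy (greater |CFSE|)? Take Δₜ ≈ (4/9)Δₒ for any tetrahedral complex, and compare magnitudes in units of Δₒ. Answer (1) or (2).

(1): Mn³⁺: group 7, so d-count = 7 − 3 = 4; Tetrahedral splitting is small, so the complex is high-spin; e² t₂², CFSE = -0.4Δₜ ≈ -0.18Δₒ.
(2): Mo sits in group 6; removing 3 electrons leaves Mo³⁺ with 6 − 3 = 3 d electrons; t₂g³ eg⁰, CFSE = -1.2Δₒ.
So (2) has the larger |CFSE|.

(2)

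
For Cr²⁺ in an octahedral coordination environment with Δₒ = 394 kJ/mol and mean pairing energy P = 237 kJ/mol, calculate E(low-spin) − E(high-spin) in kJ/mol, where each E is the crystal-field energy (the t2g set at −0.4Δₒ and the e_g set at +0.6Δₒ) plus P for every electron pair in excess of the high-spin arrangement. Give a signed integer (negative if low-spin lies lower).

-157

Cr sits in group 6; removing 2 electrons leaves Cr²⁺ with 6 − 2 = 4 d electrons.
High-spin: t2g^3 e_g^1, CFSE = -0.6Δₒ = -236 kJ/mol.
For low-spin the configuration is t2g^4 e_g^0: orbital energy -1.6 × 394 = -630 kJ/mol, and 1 additional pair relative to high-spin adds 237 kJ/mol, giving -393 kJ/mol.
Thus E(LS) − E(HS) = -157 kJ/mol.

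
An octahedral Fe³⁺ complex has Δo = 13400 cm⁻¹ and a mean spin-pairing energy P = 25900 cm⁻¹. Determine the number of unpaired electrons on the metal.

5

Group 8 minus oxidation state +3 gives a d⁵ configuration for Fe³⁺.
Here Δo < P (13400 < 25900), so the high-spin state is favoured.
Filling d⁵ accordingly: t₂g³ eg².
Unpaired electrons: 5.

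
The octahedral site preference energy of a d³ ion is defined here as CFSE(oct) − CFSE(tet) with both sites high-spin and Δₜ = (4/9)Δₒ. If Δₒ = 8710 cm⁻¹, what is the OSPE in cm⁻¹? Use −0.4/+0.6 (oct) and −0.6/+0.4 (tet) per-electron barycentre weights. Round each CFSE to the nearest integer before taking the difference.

Octahedral high-spin t₂g³ eg⁰: CFSE = -1.2 × 8710 = -10452 cm⁻¹.
In a tetrahedral site the filling is e² t₂¹: CFSE(tet) = -0.8Δₜ = -0.8 × (4/9)(8710) = -3097 cm⁻¹.
OSPE = -10452 − (-3097) = -7355 cm⁻¹.

-7355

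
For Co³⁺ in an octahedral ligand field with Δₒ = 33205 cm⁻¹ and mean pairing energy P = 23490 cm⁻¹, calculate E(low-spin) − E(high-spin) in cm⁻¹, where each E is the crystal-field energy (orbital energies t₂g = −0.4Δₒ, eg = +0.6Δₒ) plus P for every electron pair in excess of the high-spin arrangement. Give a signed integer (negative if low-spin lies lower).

-19430

Group 9 minus oxidation state +3 gives a d⁶ configuration for Co³⁺.
High-spin: t₂g⁴ eg², CFSE = -0.4Δₒ = -13282 cm⁻¹.
Low-spin: t₂g⁶ eg⁰, orbital CFSE = -2.4Δₒ = -79692 cm⁻¹; plus 2 excess pairs × P = +46980 cm⁻¹; total -32712 cm⁻¹.
The difference is -32712 − (-13282) = -19430 cm⁻¹, so low-spin lies lower.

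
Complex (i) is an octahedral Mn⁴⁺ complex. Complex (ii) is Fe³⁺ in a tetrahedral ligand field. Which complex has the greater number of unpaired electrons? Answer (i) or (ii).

(i): Group 7 minus oxidation state +4 gives a d³ configuration for Mn⁴⁺; t2g^3 e_g^0 → 3 unpaired.
(ii): Group 8 minus oxidation state +3 gives a d⁵ configuration for Fe³⁺; Tetrahedral splitting is small, so the complex is high-spin; e^2 t2^3 → 5 unpaired.
So (ii) has more unpaired electrons.

(ii)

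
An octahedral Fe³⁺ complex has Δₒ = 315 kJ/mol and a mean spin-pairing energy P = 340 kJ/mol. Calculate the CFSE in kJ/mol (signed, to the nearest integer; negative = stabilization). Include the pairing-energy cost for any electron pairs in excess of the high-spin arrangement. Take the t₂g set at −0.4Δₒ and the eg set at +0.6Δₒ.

Fe sits in group 8; removing 3 electrons leaves Fe³⁺ with 8 − 3 = 5 d electrons.
Here Δₒ < P (315 < 340), so the high-spin state is favoured.
Configuration: t₂g³ eg².
Orbital CFSE = 0.0Δₒ = 0.0 × 315 = 0 kJ/mol.
High-spin has no excess pairs, so no pairing correction applies.

0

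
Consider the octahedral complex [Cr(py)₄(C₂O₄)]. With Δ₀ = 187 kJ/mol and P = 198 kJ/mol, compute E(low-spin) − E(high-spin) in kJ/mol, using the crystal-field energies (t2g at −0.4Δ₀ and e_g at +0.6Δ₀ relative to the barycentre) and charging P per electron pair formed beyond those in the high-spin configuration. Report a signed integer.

11

Ligand charges: 4×(+0) from py and 1×(-2) from C₂O₄²⁻ sum to -2; with overall charge +0, Cr is +2.
Cr sits in group 6; removing 2 electrons leaves Cr²⁺ with 6 − 2 = 4 d electrons.
High-spin: t2g^3 e_g^1, CFSE = -0.6Δ₀ = -112 kJ/mol.
For low-spin the configuration is t2g^4 e_g^0: orbital energy -1.6 × 187 = -299 kJ/mol, and 1 additional pair relative to high-spin adds 198 kJ/mol, giving -101 kJ/mol.
E(LS) − E(HS) = -101 − (-112) = 11 kJ/mol.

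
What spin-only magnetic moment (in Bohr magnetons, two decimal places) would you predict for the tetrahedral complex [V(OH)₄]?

1.73 Bohr magnetons

Each OH⁻ contributes -1; 4 × (-1) = -4. With overall charge +0, V is in the +4 oxidation state.
Group 5 minus oxidation state +4 gives a d¹ configuration for V⁴⁺.
Tetrahedral splitting is small, so the complex is high-spin.
Configuration: e^1 t2^0 → 1 unpaired electron.
μ(spin-only) = √[1(1+2)] = √3 ≈ 1.73 Bohr magnetons.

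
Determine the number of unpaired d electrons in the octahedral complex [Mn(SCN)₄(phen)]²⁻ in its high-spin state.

Ligand charges: 4×(-1) from SCN⁻ and 1×(+0) from phen sum to -4; with overall charge -2, Mn is +2.
Mn²⁺: group 7, so d-count = 7 − 2 = 5.
Configuration: t₂g³ eg², giving 5 unpaired electrons.

5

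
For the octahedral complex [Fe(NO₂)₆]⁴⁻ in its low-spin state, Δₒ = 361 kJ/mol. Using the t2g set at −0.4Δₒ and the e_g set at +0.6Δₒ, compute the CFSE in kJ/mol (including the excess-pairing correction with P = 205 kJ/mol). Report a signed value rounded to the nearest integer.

Each NO₂⁻ contributes -1; 6 × (-1) = -6. With overall charge -4, Fe is in the +2 oxidation state.
Group 8 minus oxidation state +2 gives a d⁶ configuration for Fe²⁺.
Configuration: t2g^6 e_g^0.
CFSE(orbital) = 6×(-0.4Δₒ) + 0×(0.6Δₒ) = -2.4Δₒ; with Δₒ = 361 kJ/mol that is -866 kJ/mol.
Pairing penalty: 3 pairs vs 1 in the high-spin reference → 2 extra × P = 410 kJ/mol.
Combining: -866 + 410 = -456 kJ/mol.

-456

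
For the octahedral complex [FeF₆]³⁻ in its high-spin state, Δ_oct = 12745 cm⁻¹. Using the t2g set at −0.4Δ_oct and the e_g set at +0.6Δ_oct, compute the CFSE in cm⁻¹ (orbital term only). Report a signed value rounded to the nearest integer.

Each F⁻ contributes -1; 6 × (-1) = -6. With overall charge -3, Fe is in the +3 oxidation state.
Fe³⁺: group 8, so d-count = 8 − 3 = 5.
The d⁵ electrons fill as t2g^3 e_g^2.
Orbital CFSE = 3(-0.4) + 2(0.6) = 0.0Δ_oct = 0.0 × 12745 = 0 cm⁻¹.

0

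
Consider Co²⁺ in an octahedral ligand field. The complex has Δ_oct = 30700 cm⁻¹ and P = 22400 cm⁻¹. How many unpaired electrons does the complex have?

Co²⁺: group 9, so d-count = 9 − 2 = 7.
With Δ_oct > P the complex is low-spin.
Filling d⁷ accordingly: t₂g⁶ eg¹.
Unpaired electrons: 1.

1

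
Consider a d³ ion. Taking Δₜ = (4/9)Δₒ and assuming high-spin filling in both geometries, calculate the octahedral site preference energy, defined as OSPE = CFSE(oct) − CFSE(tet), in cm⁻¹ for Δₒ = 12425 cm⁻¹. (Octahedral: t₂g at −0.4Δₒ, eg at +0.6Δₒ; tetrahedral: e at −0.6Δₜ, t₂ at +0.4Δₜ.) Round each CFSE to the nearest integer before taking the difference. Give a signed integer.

Octahedral high-spin t2g^3 e_g^0: CFSE = -1.2 × 12425 = -14910 cm⁻¹.
Tetrahedral: e^2 t2^1, CFSE = 2(−0.6) + 1(+0.4) = -0.8Δₜ = -0.8 × (4/9) × 12425 = -4418 cm⁻¹.
OSPE = -14910 − (-4418) = -10492 cm⁻¹.

-10492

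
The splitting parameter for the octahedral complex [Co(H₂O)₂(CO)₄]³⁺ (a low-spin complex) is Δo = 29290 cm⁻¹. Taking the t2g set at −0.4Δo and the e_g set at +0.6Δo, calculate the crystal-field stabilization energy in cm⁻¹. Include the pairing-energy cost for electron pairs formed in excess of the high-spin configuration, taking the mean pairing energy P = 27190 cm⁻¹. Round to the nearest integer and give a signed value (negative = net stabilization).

-15916

Ligand charges: 2×(+0) from H₂O and 4×(+0) from CO sum to +0; with overall charge +3, Co is +3.
Co sits in group 9; removing 3 electrons leaves Co³⁺ with 9 − 3 = 6 d electrons.
Electron filling gives t2g^6 e_g^0.
Orbital CFSE = 6(-0.4) + 0(0.6) = -2.4Δo = -2.4 × 29290 = -70296 cm⁻¹.
High-spin d⁶ would be t2g^4 e_g^2 with 1 pair; low-spin has 3, so 2 excess pairs cost +2P = +54380 cm⁻¹.
Overall CFSE = -70296 + 54380 = -15916 cm⁻¹.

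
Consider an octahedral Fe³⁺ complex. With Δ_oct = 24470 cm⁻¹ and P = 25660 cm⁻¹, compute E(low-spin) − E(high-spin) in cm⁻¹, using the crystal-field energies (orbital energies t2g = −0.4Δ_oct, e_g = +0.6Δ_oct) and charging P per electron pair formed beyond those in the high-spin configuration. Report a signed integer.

2380

Fe sits in group 8; removing 3 electrons leaves Fe³⁺ with 8 − 3 = 5 d electrons.
High-spin: t2g^3 e_g^2, CFSE = 0.0Δ_oct = 0 cm⁻¹.
Low-spin: t2g^5 e_g^0, orbital CFSE = -2.0Δ_oct = -48940 cm⁻¹; plus 2 excess pairs × P = +51320 cm⁻¹; total 2380 cm⁻¹.
E(LS) − E(HS) = 2380 − (0) = 2380 cm⁻¹.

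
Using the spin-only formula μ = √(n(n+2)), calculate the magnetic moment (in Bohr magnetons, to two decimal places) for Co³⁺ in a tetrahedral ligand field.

Co is in group 9, so Co³⁺ is d⁶ (9 − 3 = 6).
Tetrahedral fields are weak (Δₜ ≈ 4/9 Δₒ), so electrons fill high-spin.
Configuration: e³ t₂³ → 4 unpaired electrons.
μ(spin-only) = √[4(4+2)] = √24 ≈ 4.90 Bohr magnetons.

4.90 Bohr magnetons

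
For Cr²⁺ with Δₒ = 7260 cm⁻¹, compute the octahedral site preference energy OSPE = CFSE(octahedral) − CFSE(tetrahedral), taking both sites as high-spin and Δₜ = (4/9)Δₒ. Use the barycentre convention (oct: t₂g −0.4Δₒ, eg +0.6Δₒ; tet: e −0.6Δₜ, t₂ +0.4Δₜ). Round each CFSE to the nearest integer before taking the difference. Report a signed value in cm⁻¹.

-3065

Group 6 minus oxidation state +2 gives a d⁴ configuration for Cr²⁺.
In an octahedral site d⁴ (HS) is t₂g³ eg¹, giving CFSE(oct) = -0.6Δₒ = -4356 cm⁻¹.
Tetrahedral e² t₂² gives -0.4Δₜ = -0.4 × (4/9) × 7260 = -1291 cm⁻¹.
OSPE = CFSE(oct) − CFSE(tet) = -4356 − (-1291) = -3065 cm⁻¹.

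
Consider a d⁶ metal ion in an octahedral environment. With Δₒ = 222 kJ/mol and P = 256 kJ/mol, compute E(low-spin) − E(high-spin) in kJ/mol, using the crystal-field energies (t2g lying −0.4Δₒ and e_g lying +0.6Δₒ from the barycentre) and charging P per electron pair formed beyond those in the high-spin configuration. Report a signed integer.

68

In the high-spin limit (t2g^4 e_g^2) the orbital term is -0.4Δₒ = -89 kJ/mol, with no excess pairing.
For low-spin the configuration is t2g^6 e_g^0: orbital energy -2.4 × 222 = -533 kJ/mol, and 2 additional pairs relative to high-spin add 512 kJ/mol, giving -21 kJ/mol.
Thus E(LS) − E(HS) = 68 kJ/mol.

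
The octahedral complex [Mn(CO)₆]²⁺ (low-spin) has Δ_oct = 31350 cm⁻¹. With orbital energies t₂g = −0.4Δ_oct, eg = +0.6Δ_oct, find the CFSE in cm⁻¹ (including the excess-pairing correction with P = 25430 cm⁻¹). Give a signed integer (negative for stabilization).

-11840

CO is neutral, so the +2 overall charge sits on Mn: oxidation state +2.
Mn sits in group 7; removing 2 electrons leaves Mn²⁺ with 7 − 2 = 5 d electrons.
The d⁵ electrons fill as t₂g⁵ eg⁰.
Orbital CFSE = 5(-0.4) + 0(0.6) = -2.0Δ_oct = -2.0 × 31350 = -62700 cm⁻¹.
Relative to high-spin t₂g³ eg² (0 paired), the low-spin configuration has 2 additional pairs, contributing +2 × 25430 = +50860 cm⁻¹.
Combining: -62700 + 50860 = -11840 cm⁻¹.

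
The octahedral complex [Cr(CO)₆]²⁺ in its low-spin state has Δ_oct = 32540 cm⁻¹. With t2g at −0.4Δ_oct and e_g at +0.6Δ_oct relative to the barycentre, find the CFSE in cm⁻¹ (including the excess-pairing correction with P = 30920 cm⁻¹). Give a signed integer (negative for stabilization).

CO is neutral, so the +2 overall charge sits on Cr: oxidation state +2.
Group 6 minus oxidation state +2 gives a d⁴ configuration for Cr²⁺.
Configuration: t2g^4 e_g^0.
Orbital CFSE = 4(-0.4) + 0(0.6) = -1.6Δ_oct = -1.6 × 32540 = -52064 cm⁻¹.
Pairing penalty: 1 pair vs 0 in the high-spin reference → 1 extra × P = 30920 cm⁻¹.
Overall CFSE = -52064 + 30920 = -21144 cm⁻¹.

-21144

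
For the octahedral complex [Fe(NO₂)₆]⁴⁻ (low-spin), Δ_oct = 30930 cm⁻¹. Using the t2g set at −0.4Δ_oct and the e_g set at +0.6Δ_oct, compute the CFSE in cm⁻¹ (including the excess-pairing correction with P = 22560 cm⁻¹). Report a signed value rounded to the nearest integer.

-29112

Each NO₂⁻ contributes -1; 6 × (-1) = -6. With overall charge -4, Fe is in the +2 oxidation state.
Fe²⁺: group 8, so d-count = 8 − 2 = 6.
Configuration: t2g^6 e_g^0.
The orbital stabilization is -2.4Δ_oct = -2.4 × 30930 = -74232 cm⁻¹.
Relative to high-spin t2g^4 e_g^2 (1 paired), the low-spin configuration has 2 additional pairs, contributing +2 × 22560 = +45120 cm⁻¹.
Overall CFSE = -74232 + 45120 = -29112 cm⁻¹.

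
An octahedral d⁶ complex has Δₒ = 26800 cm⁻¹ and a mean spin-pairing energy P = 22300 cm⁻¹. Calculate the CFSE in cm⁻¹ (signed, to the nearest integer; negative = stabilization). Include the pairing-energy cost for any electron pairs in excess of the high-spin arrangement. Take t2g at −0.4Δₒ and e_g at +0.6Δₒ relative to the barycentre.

Since Δₒ = 26800 cm⁻¹ > P = 22300 cm⁻¹, the complex adopts the low-spin configuration.
Configuration: t2g^6 e_g^0.
Orbital CFSE = -2.4Δₒ = -2.4 × 26800 = -64320 cm⁻¹.
Excess pairs vs high-spin: 3 − 1 = 2; pairing cost = +44600 cm⁻¹.
Net CFSE = -64320 + 44600 = -19720 cm⁻¹.

-19720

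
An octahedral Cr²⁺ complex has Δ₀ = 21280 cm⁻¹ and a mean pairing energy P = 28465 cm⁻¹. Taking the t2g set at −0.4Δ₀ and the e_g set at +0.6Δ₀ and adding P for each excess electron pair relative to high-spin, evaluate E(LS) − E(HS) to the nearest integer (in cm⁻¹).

7185

Group 6 minus oxidation state +2 gives a d⁴ configuration for Cr²⁺.
High-spin: t2g^3 e_g^1, CFSE = -0.6Δ₀ = -12768 cm⁻¹.
Low-spin: t2g^4 e_g^0, orbital CFSE = -1.6Δ₀ = -34048 cm⁻¹; plus 1 excess pair × P = +28465 cm⁻¹; total -5583 cm⁻¹.
The difference is -5583 − (-12768) = 7185 cm⁻¹, so high-spin lies lower.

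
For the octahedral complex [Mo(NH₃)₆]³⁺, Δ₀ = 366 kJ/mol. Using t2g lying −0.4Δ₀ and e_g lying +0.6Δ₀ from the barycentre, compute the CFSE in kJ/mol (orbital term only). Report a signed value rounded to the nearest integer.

-439

NH₃ is neutral, so the +3 overall charge sits on Mo: oxidation state +3.
Group 6 minus oxidation state +3 gives a d³ configuration for Mo³⁺.
The d³ electrons fill as t2g^3 e_g^0.
Orbital CFSE = 3(-0.4) + 0(0.6) = -1.2Δ₀ = -1.2 × 366 = -439 kJ/mol.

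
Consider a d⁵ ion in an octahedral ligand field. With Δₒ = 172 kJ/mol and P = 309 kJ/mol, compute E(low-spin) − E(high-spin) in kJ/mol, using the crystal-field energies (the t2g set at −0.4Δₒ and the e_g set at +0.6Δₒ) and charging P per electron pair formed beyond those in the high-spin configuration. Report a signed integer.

274

In the high-spin limit (t2g^3 e_g^2) the orbital term is 0.0Δₒ = 0 kJ/mol, with no excess pairing.
For low-spin the configuration is t2g^5 e_g^0: orbital energy -2.0 × 172 = -344 kJ/mol, and 2 additional pairs relative to high-spin add 618 kJ/mol, giving 274 kJ/mol.
The difference is 274 − (0) = 274 kJ/mol, so high-spin lies lower.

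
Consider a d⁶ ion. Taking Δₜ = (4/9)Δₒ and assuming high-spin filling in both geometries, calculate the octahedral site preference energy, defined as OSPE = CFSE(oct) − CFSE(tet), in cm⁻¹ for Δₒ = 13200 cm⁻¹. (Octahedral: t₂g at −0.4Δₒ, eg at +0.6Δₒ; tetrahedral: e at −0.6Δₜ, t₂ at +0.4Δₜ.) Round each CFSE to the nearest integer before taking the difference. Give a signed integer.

In an octahedral site d⁶ (HS) is t₂g⁴ eg², giving CFSE(oct) = -0.4Δₒ = -5280 cm⁻¹.
In a tetrahedral site the filling is e³ t₂³: CFSE(tet) = -0.6Δₜ = -0.6 × (4/9)(13200) = -3520 cm⁻¹.
OSPE = CFSE(oct) − CFSE(tet) = -5280 − (-3520) = -1760 cm⁻¹.

-1760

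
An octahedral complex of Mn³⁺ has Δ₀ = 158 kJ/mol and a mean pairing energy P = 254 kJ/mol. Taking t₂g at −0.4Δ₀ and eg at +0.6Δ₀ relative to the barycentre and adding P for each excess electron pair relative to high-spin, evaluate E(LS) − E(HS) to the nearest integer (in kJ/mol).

96

Mn sits in group 7; removing 3 electrons leaves Mn³⁺ with 7 − 3 = 4 d electrons.
In the high-spin limit (t₂g³ eg¹) the orbital term is -0.6Δ₀ = -95 kJ/mol, with no excess pairing.
For low-spin the configuration is t₂g⁴ eg⁰: orbital energy -1.6 × 158 = -253 kJ/mol, and 1 additional pair relative to high-spin adds 254 kJ/mol, giving 1 kJ/mol.
Thus E(LS) − E(HS) = 96 kJ/mol.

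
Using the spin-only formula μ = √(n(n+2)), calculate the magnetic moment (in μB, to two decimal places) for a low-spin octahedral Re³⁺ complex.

2.83 μB

Re sits in group 7; removing 3 electrons leaves Re³⁺ with 7 − 3 = 4 d electrons.
Configuration: t2g^4 e_g^0 → 2 unpaired electrons.
μ(spin-only) = √[2(2+2)] = √8 ≈ 2.83 μB.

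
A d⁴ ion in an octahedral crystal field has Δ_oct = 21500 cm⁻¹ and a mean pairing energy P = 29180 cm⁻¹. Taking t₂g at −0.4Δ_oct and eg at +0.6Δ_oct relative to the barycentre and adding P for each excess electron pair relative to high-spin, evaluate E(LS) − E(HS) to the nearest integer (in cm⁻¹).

7680

In the high-spin limit (t₂g³ eg¹) the orbital term is -0.6Δ_oct = -12900 cm⁻¹, with no excess pairing.
Low-spin: t₂g⁴ eg⁰, orbital CFSE = -1.6Δ_oct = -34400 cm⁻¹; plus 1 excess pair × P = +29180 cm⁻¹; total -5220 cm⁻¹.
E(LS) − E(HS) = -5220 − (-12900) = 7680 cm⁻¹.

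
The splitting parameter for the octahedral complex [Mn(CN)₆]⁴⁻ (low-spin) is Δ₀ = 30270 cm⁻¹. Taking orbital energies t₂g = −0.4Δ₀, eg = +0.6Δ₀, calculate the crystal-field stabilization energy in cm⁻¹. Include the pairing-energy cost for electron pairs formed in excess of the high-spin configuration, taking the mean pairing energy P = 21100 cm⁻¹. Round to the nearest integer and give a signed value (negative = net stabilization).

-18340

Each CN⁻ contributes -1; 6 × (-1) = -6. With overall charge -4, Mn is in the +2 oxidation state.
Group 7 minus oxidation state +2 gives a d⁵ configuration for Mn²⁺.
Electron filling gives t₂g⁵ eg⁰.
CFSE(orbital) = 5×(-0.4Δ₀) + 0×(0.6Δ₀) = -2.0Δ₀; with Δ₀ = 30270 cm⁻¹ that is -60540 cm⁻¹.
Pairing penalty: 2 pairs vs 0 in the high-spin reference → 2 extra × P = 42200 cm⁻¹.
Overall CFSE = -60540 + 42200 = -18340 cm⁻¹.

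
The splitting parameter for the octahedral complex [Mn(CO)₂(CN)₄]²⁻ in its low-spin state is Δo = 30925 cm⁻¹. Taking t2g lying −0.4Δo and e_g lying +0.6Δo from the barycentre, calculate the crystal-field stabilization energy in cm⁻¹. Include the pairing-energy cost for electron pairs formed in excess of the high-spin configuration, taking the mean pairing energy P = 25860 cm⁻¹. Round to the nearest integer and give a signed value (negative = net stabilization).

-10130

Ligand charges: 2×(+0) from CO and 4×(-1) from CN⁻ sum to -4; with overall charge -2, Mn is +2.
Mn²⁺: group 7, so d-count = 7 − 2 = 5.
Configuration: t2g^5 e_g^0.
CFSE(orbital) = 5×(-0.4Δo) + 0×(0.6Δo) = -2.0Δo; with Δo = 30925 cm⁻¹ that is -61850 cm⁻¹.
High-spin d⁵ would be t2g^3 e_g^2 with 0 pairs; low-spin has 2, so 2 excess pairs cost +2P = +51720 cm⁻¹.
Overall CFSE = -61850 + 51720 = -10130 cm⁻¹.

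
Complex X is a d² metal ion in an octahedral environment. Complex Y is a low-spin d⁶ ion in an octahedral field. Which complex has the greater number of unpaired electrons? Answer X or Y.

X: t2g^2 e_g^0 → 2 unpaired.
Y: t2g^6 e_g^0 → 0 unpaired.
So X has more unpaired electrons.

X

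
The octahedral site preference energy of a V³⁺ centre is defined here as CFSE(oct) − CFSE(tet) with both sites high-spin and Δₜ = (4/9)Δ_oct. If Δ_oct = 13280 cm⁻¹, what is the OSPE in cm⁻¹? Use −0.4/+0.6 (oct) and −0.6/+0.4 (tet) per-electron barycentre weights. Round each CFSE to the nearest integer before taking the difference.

-3541

V is in group 5, so V³⁺ is d² (5 − 3 = 2).
Octahedral (high-spin): t2g^2 e_g^0, CFSE = 2(−0.4) + 0(+0.6) = -0.8Δ_oct = -0.8 × 13280 = -10624 cm⁻¹.
Tetrahedral e^2 t2^0 gives -1.2Δₜ = -1.2 × (4/9) × 13280 = -7083 cm⁻¹.
OSPE = CFSE(oct) − CFSE(tet) = -10624 − (-7083) = -3541 cm⁻¹.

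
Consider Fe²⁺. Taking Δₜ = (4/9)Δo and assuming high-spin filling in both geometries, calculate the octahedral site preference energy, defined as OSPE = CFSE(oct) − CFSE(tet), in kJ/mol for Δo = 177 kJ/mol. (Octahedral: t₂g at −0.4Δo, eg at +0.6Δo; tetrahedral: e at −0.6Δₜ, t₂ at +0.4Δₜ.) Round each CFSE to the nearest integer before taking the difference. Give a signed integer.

Fe sits in group 8; removing 2 electrons leaves Fe²⁺ with 8 − 2 = 6 d electrons.
In an octahedral site d⁶ (HS) is t2g^4 e_g^2, giving CFSE(oct) = -0.4Δo = -71 kJ/mol.
Tetrahedral e^3 t2^3 gives -0.6Δₜ = -0.6 × (4/9) × 177 = -47 kJ/mol.
OSPE = CFSE(oct) − CFSE(tet) = -71 − (-47) = -24 kJ/mol.

-24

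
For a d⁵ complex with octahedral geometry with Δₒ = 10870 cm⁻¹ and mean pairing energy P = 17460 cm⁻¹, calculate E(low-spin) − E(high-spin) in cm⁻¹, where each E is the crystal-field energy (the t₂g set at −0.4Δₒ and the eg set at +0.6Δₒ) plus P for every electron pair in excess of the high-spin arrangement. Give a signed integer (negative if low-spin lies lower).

13180

High-spin: t₂g³ eg², CFSE = 0.0Δₒ = 0 cm⁻¹.
For low-spin the configuration is t₂g⁵ eg⁰: orbital energy -2.0 × 10870 = -21740 cm⁻¹, and 2 additional pairs relative to high-spin add 34920 cm⁻¹, giving 13180 cm⁻¹.
E(LS) − E(HS) = 13180 − (0) = 13180 cm⁻¹.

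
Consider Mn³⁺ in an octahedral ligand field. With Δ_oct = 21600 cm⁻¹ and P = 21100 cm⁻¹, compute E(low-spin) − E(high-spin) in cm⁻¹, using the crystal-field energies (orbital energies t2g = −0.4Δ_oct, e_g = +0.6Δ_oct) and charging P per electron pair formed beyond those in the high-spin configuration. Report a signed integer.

Mn³⁺: group 7, so d-count = 7 − 3 = 4.
High-spin: t2g^3 e_g^1, CFSE = -0.6Δ_oct = -12960 cm⁻¹.
Low-spin t2g^4 e_g^0 gives -1.6Δ_oct = -34560 cm⁻¹, but forming 1 extra pair costs 1P = 21100 cm⁻¹, so E(LS) = -34560 + 21100 = -13460 cm⁻¹.
Thus E(LS) − E(HS) = -500 cm⁻¹.

-500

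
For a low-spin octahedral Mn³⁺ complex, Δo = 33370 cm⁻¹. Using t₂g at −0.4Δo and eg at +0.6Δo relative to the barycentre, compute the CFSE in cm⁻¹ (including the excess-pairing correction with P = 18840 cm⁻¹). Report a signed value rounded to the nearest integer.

-34552

Mn is in group 7, so Mn³⁺ is d⁴ (7 − 3 = 4).
Electron filling gives t₂g⁴ eg⁰.
CFSE(orbital) = 4×(-0.4Δo) + 0×(0.6Δo) = -1.6Δo; with Δo = 33370 cm⁻¹ that is -53392 cm⁻¹.
Pairing penalty: 1 pair vs 0 in the high-spin reference → 1 extra × P = 18840 cm⁻¹.
Overall CFSE = -53392 + 18840 = -34552 cm⁻¹.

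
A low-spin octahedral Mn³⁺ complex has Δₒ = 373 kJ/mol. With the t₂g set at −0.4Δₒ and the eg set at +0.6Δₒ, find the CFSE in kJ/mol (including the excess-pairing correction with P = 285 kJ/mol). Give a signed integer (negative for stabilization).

Mn is in group 7, so Mn³⁺ is d⁴ (7 − 3 = 4).
Configuration: t₂g⁴ eg⁰.
The orbital stabilization is -1.6Δₒ = -1.6 × 373 = -597 kJ/mol.
High-spin d⁴ would be t₂g³ eg¹ with 0 pairs; low-spin has 1, so 1 excess pair costs +1P = +285 kJ/mol.
Overall CFSE = -597 + 285 = -312 kJ/mol.

-312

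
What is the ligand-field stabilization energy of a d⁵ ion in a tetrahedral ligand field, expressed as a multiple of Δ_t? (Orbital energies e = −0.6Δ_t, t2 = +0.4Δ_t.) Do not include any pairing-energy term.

Tetrahedral fields are weak (Δₜ ≈ 4/9 Δₒ), so electrons fill high-spin.
Configuration: e^2 t2^3.
CFSE = 2(-0.6Δ_t) + 3(0.4Δ_t) = -1.2Δ_t + 1.2Δ_t = 0.0Δ_t.

0.0 Δ_t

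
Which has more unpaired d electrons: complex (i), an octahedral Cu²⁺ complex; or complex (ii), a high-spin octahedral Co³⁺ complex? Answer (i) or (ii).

(ii)

(i): Cu sits in group 11; removing 2 electrons leaves Cu²⁺ with 11 − 2 = 9 d electrons; For octahedral d⁹ the high- and low-spin configurations coincide; t2g^6 e_g^3 → 1 unpaired.
(ii): Co is in group 9, so Co³⁺ is d⁶ (9 − 3 = 6); t2g^4 e_g^2 → 4 unpaired.
So (ii) has more unpaired electrons.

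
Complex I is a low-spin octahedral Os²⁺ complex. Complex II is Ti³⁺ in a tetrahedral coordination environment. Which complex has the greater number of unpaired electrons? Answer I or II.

II

I: Os sits in group 8; removing 2 electrons leaves Os²⁺ with 8 − 2 = 6 d electrons; t2g^6 e_g^0 → 0 unpaired.
II: Group 4 minus oxidation state +3 gives a d¹ configuration for Ti³⁺; Tetrahedral fields are weak (Δₜ ≈ 4/9 Δₒ), so electrons fill high-spin; e^1 t2^0 → 1 unpaired.
So II has more unpaired electrons.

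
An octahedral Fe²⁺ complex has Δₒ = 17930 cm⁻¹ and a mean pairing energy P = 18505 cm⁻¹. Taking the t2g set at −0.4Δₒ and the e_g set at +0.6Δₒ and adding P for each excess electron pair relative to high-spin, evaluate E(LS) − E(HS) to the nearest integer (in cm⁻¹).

Fe sits in group 8; removing 2 electrons leaves Fe²⁺ with 8 − 2 = 6 d electrons.
High-spin d⁶ fills as t2g^4 e_g^2 with CFSE 4(−0.4) + 2(+0.6) = -0.4Δₒ = -7172 cm⁻¹.
Low-spin t2g^6 e_g^0 gives -2.4Δₒ = -43032 cm⁻¹, but forming 2 extra pairs costs 2P = 37010 cm⁻¹, so E(LS) = -43032 + 37010 = -6022 cm⁻¹.
E(LS) − E(HS) = -6022 − (-7172) = 1150 cm⁻¹.

1150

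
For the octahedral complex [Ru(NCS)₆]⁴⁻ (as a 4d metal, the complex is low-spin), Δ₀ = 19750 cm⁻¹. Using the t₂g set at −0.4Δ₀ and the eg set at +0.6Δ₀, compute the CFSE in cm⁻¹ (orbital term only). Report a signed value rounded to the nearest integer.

-47400

Each NCS⁻ contributes -1; 6 × (-1) = -6. With overall charge -4, Ru is in the +2 oxidation state.
Ru²⁺: group 8, so d-count = 8 − 2 = 6.
Electron filling gives t₂g⁶ eg⁰.
CFSE(orbital) = 6×(-0.4Δ₀) + 0×(0.6Δ₀) = -2.4Δ₀; with Δ₀ = 19750 cm⁻¹ that is -47400 cm⁻¹.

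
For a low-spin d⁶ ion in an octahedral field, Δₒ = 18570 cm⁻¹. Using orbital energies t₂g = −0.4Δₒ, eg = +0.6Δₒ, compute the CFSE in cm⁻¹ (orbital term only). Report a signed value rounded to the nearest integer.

Electron filling gives t₂g⁶ eg⁰.
CFSE(orbital) = 6×(-0.4Δₒ) + 0×(0.6Δₒ) = -2.4Δₒ; with Δₒ = 18570 cm⁻¹ that is -44568 cm⁻¹.

-44568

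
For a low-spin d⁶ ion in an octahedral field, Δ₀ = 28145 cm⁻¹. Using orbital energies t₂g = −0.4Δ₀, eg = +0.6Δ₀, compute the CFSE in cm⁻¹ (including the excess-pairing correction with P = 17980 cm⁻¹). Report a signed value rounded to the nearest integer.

Electron filling gives t₂g⁶ eg⁰.
CFSE(orbital) = 6×(-0.4Δ₀) + 0×(0.6Δ₀) = -2.4Δ₀; with Δ₀ = 28145 cm⁻¹ that is -67548 cm⁻¹.
Relative to high-spin t₂g⁴ eg² (1 paired), the low-spin configuration has 2 additional pairs, contributing +2 × 17980 = +35960 cm⁻¹.
Combining: -67548 + 35960 = -31588 cm⁻¹.

-31588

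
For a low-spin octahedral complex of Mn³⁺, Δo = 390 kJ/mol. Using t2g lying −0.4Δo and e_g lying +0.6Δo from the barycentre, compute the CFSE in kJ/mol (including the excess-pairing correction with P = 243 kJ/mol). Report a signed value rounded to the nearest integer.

Mn is in group 7, so Mn³⁺ is d⁴ (7 − 3 = 4).
Electron filling gives t2g^4 e_g^0.
CFSE(orbital) = 4×(-0.4Δo) + 0×(0.6Δo) = -1.6Δo; with Δo = 390 kJ/mol that is -624 kJ/mol.
High-spin d⁴ would be t2g^3 e_g^1 with 0 pairs; low-spin has 1, so 1 excess pair costs +1P = +243 kJ/mol.
Net CFSE = -624 + 243 = -381 kJ/mol.

-381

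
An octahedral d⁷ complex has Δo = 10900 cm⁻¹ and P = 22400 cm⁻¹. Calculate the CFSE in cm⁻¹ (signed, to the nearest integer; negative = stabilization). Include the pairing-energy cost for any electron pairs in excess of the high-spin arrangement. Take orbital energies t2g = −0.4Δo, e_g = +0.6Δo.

Here Δo < P (10900 < 22400), so the high-spin state is favoured.
Filling d⁷ accordingly: t2g^5 e_g^2.
Orbital CFSE = -0.8Δo = -0.8 × 10900 = -8720 cm⁻¹.
High-spin has no excess pairs, so no pairing correction applies.

-8720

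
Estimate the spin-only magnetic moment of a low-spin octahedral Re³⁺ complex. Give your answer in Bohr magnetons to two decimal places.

Re is in group 7, so Re³⁺ is d⁴ (7 − 3 = 4).
Configuration: t₂g⁴ eg⁰ → 2 unpaired electrons.
μ(spin-only) = √[2(2+2)] = √8 ≈ 2.83 Bohr magnetons.

2.83 Bohr magnetons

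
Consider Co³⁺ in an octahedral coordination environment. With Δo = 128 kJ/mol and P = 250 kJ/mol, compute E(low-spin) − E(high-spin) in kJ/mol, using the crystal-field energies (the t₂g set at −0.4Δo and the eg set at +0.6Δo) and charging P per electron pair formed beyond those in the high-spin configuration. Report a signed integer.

244

Co sits in group 9; removing 3 electrons leaves Co³⁺ with 9 − 3 = 6 d electrons.
High-spin: t₂g⁴ eg², CFSE = -0.4Δo = -51 kJ/mol.
Low-spin t₂g⁶ eg⁰ gives -2.4Δo = -307 kJ/mol, but forming 2 extra pairs costs 2P = 500 kJ/mol, so E(LS) = -307 + 500 = 193 kJ/mol.
The difference is 193 − (-51) = 244 kJ/mol, so high-spin lies lower.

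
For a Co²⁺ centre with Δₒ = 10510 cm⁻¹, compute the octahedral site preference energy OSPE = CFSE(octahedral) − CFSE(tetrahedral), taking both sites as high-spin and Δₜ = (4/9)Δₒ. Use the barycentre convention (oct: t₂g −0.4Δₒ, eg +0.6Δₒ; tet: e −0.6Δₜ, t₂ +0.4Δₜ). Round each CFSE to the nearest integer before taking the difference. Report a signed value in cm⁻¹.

-2803

Co is in group 9, so Co²⁺ is d⁷ (9 − 2 = 7).
Octahedral (high-spin): t₂g⁵ eg², CFSE = 5(−0.4) + 2(+0.6) = -0.8Δₒ = -0.8 × 10510 = -8408 cm⁻¹.
Tetrahedral: e⁴ t₂³, CFSE = 4(−0.6) + 3(+0.4) = -1.2Δₜ = -1.2 × (4/9) × 10510 = -5605 cm⁻¹.
Subtracting, OSPE = -8408 − (-5605) = -2803 cm⁻¹.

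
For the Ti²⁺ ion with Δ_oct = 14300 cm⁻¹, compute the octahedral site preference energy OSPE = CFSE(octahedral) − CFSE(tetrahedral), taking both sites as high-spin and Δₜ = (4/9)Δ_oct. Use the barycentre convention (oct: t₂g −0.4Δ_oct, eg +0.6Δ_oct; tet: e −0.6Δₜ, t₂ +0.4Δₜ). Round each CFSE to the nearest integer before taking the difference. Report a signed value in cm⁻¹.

Ti is in group 4, so Ti²⁺ is d² (4 − 2 = 2).
Octahedral (high-spin): t₂g² eg⁰, CFSE = 2(−0.4) + 0(+0.6) = -0.8Δ_oct = -0.8 × 14300 = -11440 cm⁻¹.
Tetrahedral: e² t₂⁰, CFSE = 2(−0.6) + 0(+0.4) = -1.2Δₜ = -1.2 × (4/9) × 14300 = -7627 cm⁻¹.
OSPE = CFSE(oct) − CFSE(tet) = -11440 − (-7627) = -3813 cm⁻¹.

-3813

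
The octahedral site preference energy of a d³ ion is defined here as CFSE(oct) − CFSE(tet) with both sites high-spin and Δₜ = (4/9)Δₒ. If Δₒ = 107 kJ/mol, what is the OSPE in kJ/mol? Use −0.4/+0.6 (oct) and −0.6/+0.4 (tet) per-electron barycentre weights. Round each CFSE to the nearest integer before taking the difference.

-90

Octahedral high-spin t2g^3 e_g^0: CFSE = -1.2 × 107 = -128 kJ/mol.
Tetrahedral: e^2 t2^1, CFSE = 2(−0.6) + 1(+0.4) = -0.8Δₜ = -0.8 × (4/9) × 107 = -38 kJ/mol.
Subtracting, OSPE = -128 − (-38) = -90 kJ/mol.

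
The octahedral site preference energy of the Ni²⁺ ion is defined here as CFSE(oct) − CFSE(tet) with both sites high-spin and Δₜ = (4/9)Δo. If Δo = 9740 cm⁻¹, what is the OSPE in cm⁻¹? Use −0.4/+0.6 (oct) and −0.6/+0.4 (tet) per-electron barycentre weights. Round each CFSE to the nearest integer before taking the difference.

Ni is in group 10, so Ni²⁺ is d⁸ (10 − 2 = 8).
Octahedral (high-spin): t₂g⁶ eg², CFSE = 6(−0.4) + 2(+0.6) = -1.2Δo = -1.2 × 9740 = -11688 cm⁻¹.
Tetrahedral e⁴ t₂⁴ gives -0.8Δₜ = -0.8 × (4/9) × 9740 = -3463 cm⁻¹.
Subtracting, OSPE = -11688 − (-3463) = -8225 cm⁻¹.

-8225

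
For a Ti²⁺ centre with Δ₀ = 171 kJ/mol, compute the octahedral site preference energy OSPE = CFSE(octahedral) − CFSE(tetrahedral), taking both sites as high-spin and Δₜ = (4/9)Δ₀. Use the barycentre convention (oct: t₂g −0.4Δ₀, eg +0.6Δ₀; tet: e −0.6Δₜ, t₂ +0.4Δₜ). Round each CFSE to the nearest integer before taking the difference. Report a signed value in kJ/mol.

-46

Group 4 minus oxidation state +2 gives a d² configuration for Ti²⁺.
Octahedral high-spin t2g^2 e_g^0: CFSE = -0.8 × 171 = -137 kJ/mol.
In a tetrahedral site the filling is e^2 t2^0: CFSE(tet) = -1.2Δₜ = -1.2 × (4/9)(171) = -91 kJ/mol.
OSPE = CFSE(oct) − CFSE(tet) = -137 − (-91) = -46 kJ/mol.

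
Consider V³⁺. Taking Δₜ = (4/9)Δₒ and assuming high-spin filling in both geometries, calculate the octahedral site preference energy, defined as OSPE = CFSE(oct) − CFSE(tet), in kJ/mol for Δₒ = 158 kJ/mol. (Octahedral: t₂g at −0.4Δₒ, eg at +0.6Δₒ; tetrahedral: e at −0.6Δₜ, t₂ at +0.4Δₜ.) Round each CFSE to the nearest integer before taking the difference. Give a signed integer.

-42

Group 5 minus oxidation state +3 gives a d² configuration for V³⁺.
Octahedral (high-spin): t2g^2 e_g^0, CFSE = 2(−0.4) + 0(+0.6) = -0.8Δₒ = -0.8 × 158 = -126 kJ/mol.
In a tetrahedral site the filling is e^2 t2^0: CFSE(tet) = -1.2Δₜ = -1.2 × (4/9)(158) = -84 kJ/mol.
Subtracting, OSPE = -126 − (-84) = -42 kJ/mol.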